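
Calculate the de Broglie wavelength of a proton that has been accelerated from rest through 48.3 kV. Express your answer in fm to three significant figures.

KE = eV = 1.602 × 10⁻¹⁹ × 4.830 × 10⁴ = 7.738 × 10⁻¹⁵ J.
p = √(2mKE) = √(2 × 1.673 × 10⁻²⁷ × 7.738 × 10⁻¹⁵) = 5.088 × 10⁻²¹ kg·m/s.
λ = h/p = 6.626 × 10⁻³⁴ / 5.088 × 10⁻²¹ = 1.30 × 10⁻¹³ m = 130 fm.

λ = 130 fm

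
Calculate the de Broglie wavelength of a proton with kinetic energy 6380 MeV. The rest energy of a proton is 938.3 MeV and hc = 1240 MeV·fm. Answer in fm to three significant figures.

Total energy E = KE + m₀c² = 6380 + 938.3 = 7318.3 MeV.
(pc)² = E² − (m₀c²)² = (7318.3)² − (938.3)² = 5.268 × 10⁷ MeV², so pc = 7258 MeV.
λ = hc/(pc) = 1240 MeV·fm / 7258 MeV = 0.171 fm.

λ = 0.171 fm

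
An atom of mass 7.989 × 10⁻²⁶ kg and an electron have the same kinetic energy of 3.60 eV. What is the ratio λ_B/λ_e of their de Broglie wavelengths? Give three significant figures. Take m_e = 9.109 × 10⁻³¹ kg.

λ_B/λ_e = 3.38 × 10⁻³

At fixed KE, p = √(2mKE) so λ = h/p ∝ 1/√m.
λ_B/λ_e = √(m_e/m_B) = √(9.109 × 10⁻³¹/7.989 × 10⁻²⁶) = √(1.140 × 10⁻⁵) = 3.38 × 10⁻³.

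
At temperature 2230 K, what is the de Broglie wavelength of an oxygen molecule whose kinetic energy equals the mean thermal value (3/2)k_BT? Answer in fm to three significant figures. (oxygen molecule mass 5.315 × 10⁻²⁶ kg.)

KE = (3/2)k_BT = 1.5 × 1.381 × 10⁻²³ × 2230 = 4.619 × 10⁻²⁰ J.
p = √(2mKE) = √(2 × 5.315 × 10⁻²⁶ × 4.619 × 10⁻²⁰) = 7.007 × 10⁻²³ kg·m/s.
λ = h/p = 9.46 × 10⁻¹² m = 9460 fm.

λ = 9460 fm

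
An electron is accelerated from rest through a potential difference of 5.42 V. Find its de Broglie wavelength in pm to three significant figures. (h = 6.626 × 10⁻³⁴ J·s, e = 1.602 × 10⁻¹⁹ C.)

λ = 527 pm

KE = eV = 1.602 × 10⁻¹⁹ × 5.420 = 8.683 × 10⁻¹⁹ J.
p = √(2mKE) = √(2 × 9.109 × 10⁻³¹ × 8.683 × 10⁻¹⁹) = 1.258 × 10⁻²⁴ kg·m/s.
λ = h/p = 6.626 × 10⁻³⁴ / 1.258 × 10⁻²⁴ = 5.27 × 10⁻¹⁰ m = 527 pm.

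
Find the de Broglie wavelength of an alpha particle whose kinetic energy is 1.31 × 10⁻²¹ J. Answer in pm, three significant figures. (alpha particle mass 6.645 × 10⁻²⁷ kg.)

λ = 159 pm

p = √(2mKE) = √(2 × 6.645 × 10⁻²⁷ × 1.310 × 10⁻²¹) = 4.173 × 10⁻²⁴ kg·m/s.
λ = h/p = 6.626 × 10⁻³⁴ / 4.173 × 10⁻²⁴ = 1.59 × 10⁻¹⁰ m = 159 pm.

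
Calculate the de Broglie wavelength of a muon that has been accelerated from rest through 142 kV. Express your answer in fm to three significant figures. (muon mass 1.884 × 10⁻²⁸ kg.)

λ = 226 fm

KE = eV = 1.602 × 10⁻¹⁹ × 1.420 × 10⁵ = 2.275 × 10⁻¹⁴ J.
p = √(2mKE) = √(2 × 1.884 × 10⁻²⁸ × 2.275 × 10⁻¹⁴) = 2.928 × 10⁻²¹ kg·m/s.
λ = h/p = 6.626 × 10⁻³⁴ / 2.928 × 10⁻²¹ = 2.26 × 10⁻¹³ m = 226 fm.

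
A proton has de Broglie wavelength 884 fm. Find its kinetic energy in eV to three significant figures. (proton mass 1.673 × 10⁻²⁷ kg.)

p = h/λ = 6.626 × 10⁻³⁴ / 8.840 × 10⁻¹³ = 7.495 × 10⁻²² kg·m/s.
KE = p²/(2m) = (7.495 × 10⁻²²)² / (2 × 1.673 × 10⁻²⁷) = 1.679 × 10⁻¹⁶ J = 1050 eV.

KE = 1050 eV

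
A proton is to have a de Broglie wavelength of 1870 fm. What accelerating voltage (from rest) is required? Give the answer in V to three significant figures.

V = 234 V

p = h/λ = 6.626 × 10⁻³⁴ / 1.870 × 10⁻¹² = 3.543 × 10⁻²² kg·m/s.
KE = p²/(2m) = 3.752 × 10⁻¹⁷ J.
V = KE/e = 3.752 × 10⁻¹⁷ / (1.602 × 10⁻¹⁹) = 234 V.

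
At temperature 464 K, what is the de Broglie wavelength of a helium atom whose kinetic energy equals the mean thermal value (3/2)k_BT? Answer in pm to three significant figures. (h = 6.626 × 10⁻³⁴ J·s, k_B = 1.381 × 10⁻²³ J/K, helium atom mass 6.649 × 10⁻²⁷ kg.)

KE = (3/2)k_BT = 1.5 × 1.381 × 10⁻²³ × 464 = 9.612 × 10⁻²¹ J.
p = √(2mKE) = √(2 × 6.649 × 10⁻²⁷ × 9.612 × 10⁻²¹) = 1.131 × 10⁻²³ kg·m/s.
λ = h/p = 5.86 × 10⁻¹¹ m = 58.6 pm.

λ = 58.6 pm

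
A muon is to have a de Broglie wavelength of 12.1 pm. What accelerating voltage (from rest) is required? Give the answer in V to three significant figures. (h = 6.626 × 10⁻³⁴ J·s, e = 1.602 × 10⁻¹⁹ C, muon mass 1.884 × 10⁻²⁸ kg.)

p = h/λ = 6.626 × 10⁻³⁴ / 1.210 × 10⁻¹¹ = 5.476 × 10⁻²³ kg·m/s.
KE = p²/(2m) = 7.958 × 10⁻¹⁸ J.
V = KE/e = 7.958 × 10⁻¹⁸ / (1.602 × 10⁻¹⁹) = 49.7 V.

V = 49.7 V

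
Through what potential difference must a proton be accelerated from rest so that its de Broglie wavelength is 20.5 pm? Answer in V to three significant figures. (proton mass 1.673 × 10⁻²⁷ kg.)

p = h/λ = 6.626 × 10⁻³⁴ / 2.050 × 10⁻¹¹ = 3.232 × 10⁻²³ kg·m/s.
KE = p²/(2m) = 3.122 × 10⁻¹⁹ J.
V = KE/e = 3.122 × 10⁻¹⁹ / (1.602 × 10⁻¹⁹) = 1.95 V.

V = 1.95 V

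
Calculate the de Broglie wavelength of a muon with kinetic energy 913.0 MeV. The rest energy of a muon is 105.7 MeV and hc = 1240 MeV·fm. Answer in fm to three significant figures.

Total energy E = KE + m₀c² = 913.0 + 105.7 = 1018.7 MeV.
(pc)² = E² − (m₀c²)² = (1018.7)² − (105.7)² = 1.027 × 10⁶ MeV², so pc = 1013 MeV.
λ = hc/(pc) = 1240 MeV·fm / 1013 MeV = 1.22 fm.

λ = 1.22 fm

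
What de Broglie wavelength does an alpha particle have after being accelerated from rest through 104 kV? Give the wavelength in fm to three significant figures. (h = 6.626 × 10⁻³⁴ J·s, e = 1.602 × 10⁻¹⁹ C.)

KE = 2eV = 2 × 1.602 × 10⁻¹⁹ × 1.040 × 10⁵ = 3.332 × 10⁻¹⁴ J.
p = √(2mKE) = √(2 × 6.645 × 10⁻²⁷ × 3.332 × 10⁻¹⁴) = 2.104 × 10⁻²⁰ kg·m/s.
λ = h/p = 6.626 × 10⁻³⁴ / 2.104 × 10⁻²⁰ = 3.15 × 10⁻¹⁴ m = 31.5 fm.

λ = 31.5 fm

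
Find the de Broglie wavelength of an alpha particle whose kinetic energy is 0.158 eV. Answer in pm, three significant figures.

KE = 0.158 eV = 2.531 × 10⁻²⁰ J.
p = √(2mKE) = √(2 × 6.645 × 10⁻²⁷ × 2.531 × 10⁻²⁰) = 1.834 × 10⁻²³ kg·m/s.
λ = h/p = 6.626 × 10⁻³⁴ / 1.834 × 10⁻²³ = 3.61 × 10⁻¹¹ m = 36.1 pm.

λ = 36.1 pm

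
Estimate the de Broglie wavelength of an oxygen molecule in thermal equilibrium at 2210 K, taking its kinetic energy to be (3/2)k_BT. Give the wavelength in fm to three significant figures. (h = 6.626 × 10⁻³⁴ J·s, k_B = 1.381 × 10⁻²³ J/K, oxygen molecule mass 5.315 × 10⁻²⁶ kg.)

λ = 9500 fm

KE = (3/2)k_BT = 1.5 × 1.381 × 10⁻²³ × 2210 = 4.578 × 10⁻²⁰ J.
p = √(2mKE) = √(2 × 5.315 × 10⁻²⁶ × 4.578 × 10⁻²⁰) = 6.976 × 10⁻²³ kg·m/s.
λ = h/p = 9.50 × 10⁻¹² m = 9500 fm.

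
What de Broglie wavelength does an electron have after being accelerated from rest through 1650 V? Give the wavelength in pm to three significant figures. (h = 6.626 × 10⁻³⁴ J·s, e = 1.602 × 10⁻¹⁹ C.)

KE = eV = 1.602 × 10⁻¹⁹ × 1650 = 2.643 × 10⁻¹⁶ J.
p = √(2mKE) = √(2 × 9.109 × 10⁻³¹ × 2.643 × 10⁻¹⁶) = 2.194 × 10⁻²³ kg·m/s.
λ = h/p = 6.626 × 10⁻³⁴ / 2.194 × 10⁻²³ = 3.02 × 10⁻¹¹ m = 30.2 pm.

λ = 30.2 pm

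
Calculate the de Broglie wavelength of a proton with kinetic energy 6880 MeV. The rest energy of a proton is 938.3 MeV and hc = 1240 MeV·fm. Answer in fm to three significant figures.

λ = 0.160 fm

Total energy E = KE + m₀c² = 6880 + 938.3 = 7818.3 MeV.
(pc)² = E² − (m₀c²)² = (7818.3)² − (938.3)² = 6.025 × 10⁷ MeV², so pc = 7762 MeV.
λ = hc/(pc) = 1240 MeV·fm / 7762 MeV = 0.160 fm.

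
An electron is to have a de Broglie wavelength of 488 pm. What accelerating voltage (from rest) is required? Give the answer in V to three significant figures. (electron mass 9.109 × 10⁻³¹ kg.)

p = h/λ = 6.626 × 10⁻³⁴ / 4.880 × 10⁻¹⁰ = 1.358 × 10⁻²⁴ kg·m/s.
KE = p²/(2m) = 1.012 × 10⁻¹⁸ J.
V = KE/e = 1.012 × 10⁻¹⁸ / (1.602 × 10⁻¹⁹) = 6.32 V.

V = 6.32 V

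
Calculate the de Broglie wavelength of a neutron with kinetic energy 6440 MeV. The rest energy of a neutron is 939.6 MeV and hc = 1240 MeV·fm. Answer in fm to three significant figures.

Total energy E = KE + m₀c² = 6440 + 939.6 = 7379.6 MeV.
(pc)² = E² − (m₀c²)² = (7379.6)² − (939.6)² = 5.358 × 10⁷ MeV², so pc = 7320 MeV.
λ = hc/(pc) = 1240 MeV·fm / 7320 MeV = 0.169 fm.

λ = 0.169 fm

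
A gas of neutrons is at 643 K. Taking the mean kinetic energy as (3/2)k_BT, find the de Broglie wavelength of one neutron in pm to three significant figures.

λ = 99.2 pm

KE = (3/2)k_BT = 1.5 × 1.381 × 10⁻²³ × 643 = 1.332 × 10⁻²⁰ J.
p = √(2mKE) = √(2 × 1.675 × 10⁻²⁷ × 1.332 × 10⁻²⁰) = 6.680 × 10⁻²⁴ kg·m/s.
λ = h/p = 9.92 × 10⁻¹¹ m = 99.2 pm.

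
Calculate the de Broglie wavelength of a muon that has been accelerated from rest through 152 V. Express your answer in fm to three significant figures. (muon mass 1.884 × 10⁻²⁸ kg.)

λ = 6920 fm

KE = eV = 1.602 × 10⁻¹⁹ × 152.0 = 2.435 × 10⁻¹⁷ J.
p = √(2mKE) = √(2 × 1.884 × 10⁻²⁸ × 2.435 × 10⁻¹⁷) = 9.579 × 10⁻²³ kg·m/s.
λ = h/p = 6.626 × 10⁻³⁴ / 9.579 × 10⁻²³ = 6.92 × 10⁻¹² m = 6920 fm.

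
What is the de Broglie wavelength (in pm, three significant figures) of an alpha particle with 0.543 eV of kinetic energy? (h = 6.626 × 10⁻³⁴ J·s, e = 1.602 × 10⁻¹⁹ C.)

λ = 19.5 pm

KE = 0.543 eV = 8.699 × 10⁻²⁰ J.
p = √(2mKE) = √(2 × 6.645 × 10⁻²⁷ × 8.699 × 10⁻²⁰) = 3.400 × 10⁻²³ kg·m/s.
λ = h/p = 6.626 × 10⁻³⁴ / 3.400 × 10⁻²³ = 1.95 × 10⁻¹¹ m = 19.5 pm.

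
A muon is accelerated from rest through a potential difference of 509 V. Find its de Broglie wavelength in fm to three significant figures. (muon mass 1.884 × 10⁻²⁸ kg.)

KE = eV = 1.602 × 10⁻¹⁹ × 509.0 = 8.154 × 10⁻¹⁷ J.
p = √(2mKE) = √(2 × 1.884 × 10⁻²⁸ × 8.154 × 10⁻¹⁷) = 1.753 × 10⁻²² kg·m/s.
λ = h/p = 6.626 × 10⁻³⁴ / 1.753 × 10⁻²² = 3.78 × 10⁻¹² m = 3780 fm.

λ = 3780 fm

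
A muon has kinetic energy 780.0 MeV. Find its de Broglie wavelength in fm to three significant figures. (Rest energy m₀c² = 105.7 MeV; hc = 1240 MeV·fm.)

Total energy E = KE + m₀c² = 780.0 + 105.7 = 885.7 MeV.
(pc)² = E² − (m₀c²)² = (885.7)² − (105.7)² = 7.733 × 10⁵ MeV², so pc = 879.4 MeV.
λ = hc/(pc) = 1240 MeV·fm / 879.4 MeV = 1.41 fm.

λ = 1.41 fm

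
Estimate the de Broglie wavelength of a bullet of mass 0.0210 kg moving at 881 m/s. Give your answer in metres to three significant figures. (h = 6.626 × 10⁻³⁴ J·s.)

λ = 3.58 × 10⁻³⁵ m

p = mv = 0.0210 × 881 = 1.850 × 10¹ kg·m/s.
λ = h/p = 6.626 × 10⁻³⁴ / 1.850 × 10¹ = 3.58 × 10⁻³⁵ m.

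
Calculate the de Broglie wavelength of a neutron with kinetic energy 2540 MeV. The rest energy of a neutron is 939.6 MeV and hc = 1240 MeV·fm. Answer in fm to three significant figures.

Total energy E = KE + m₀c² = 2540 + 939.6 = 3479.6 MeV.
(pc)² = E² − (m₀c²)² = (3479.6)² − (939.6)² = 1.122 × 10⁷ MeV², so pc = 3350 MeV.
λ = hc/(pc) = 1240 MeV·fm / 3350 MeV = 0.370 fm.

λ = 0.370 fm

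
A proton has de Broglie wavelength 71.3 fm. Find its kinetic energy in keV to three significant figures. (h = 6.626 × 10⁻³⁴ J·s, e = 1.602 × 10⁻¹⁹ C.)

p = h/λ = 6.626 × 10⁻³⁴ / 7.130 × 10⁻¹⁴ = 9.293 × 10⁻²¹ kg·m/s.
KE = p²/(2m) = (9.293 × 10⁻²¹)² / (2 × 1.673 × 10⁻²⁷) = 2.581 × 10⁻¹⁴ J = 161 keV.

KE = 161 keV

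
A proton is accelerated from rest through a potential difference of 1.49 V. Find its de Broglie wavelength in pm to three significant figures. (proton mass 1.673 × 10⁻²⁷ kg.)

λ = 23.4 pm

KE = eV = 1.602 × 10⁻¹⁹ × 1.490 = 2.387 × 10⁻¹⁹ J.
p = √(2mKE) = √(2 × 1.673 × 10⁻²⁷ × 2.387 × 10⁻¹⁹) = 2.826 × 10⁻²³ kg·m/s.
λ = h/p = 6.626 × 10⁻³⁴ / 2.826 × 10⁻²³ = 2.34 × 10⁻¹¹ m = 23.4 pm.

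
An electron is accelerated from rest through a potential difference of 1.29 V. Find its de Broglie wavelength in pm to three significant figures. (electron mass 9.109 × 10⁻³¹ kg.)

λ = 1080 pm

KE = eV = 1.602 × 10⁻¹⁹ × 1.290 = 2.067 × 10⁻¹⁹ J.
p = √(2mKE) = √(2 × 9.109 × 10⁻³¹ × 2.067 × 10⁻¹⁹) = 6.136 × 10⁻²⁵ kg·m/s.
λ = h/p = 6.626 × 10⁻³⁴ / 6.136 × 10⁻²⁵ = 1.08 × 10⁻⁹ m = 1080 pm.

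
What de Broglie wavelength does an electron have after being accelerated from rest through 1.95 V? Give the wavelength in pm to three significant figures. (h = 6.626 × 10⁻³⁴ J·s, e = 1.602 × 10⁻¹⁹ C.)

KE = eV = 1.602 × 10⁻¹⁹ × 1.950 = 3.124 × 10⁻¹⁹ J.
p = √(2mKE) = √(2 × 9.109 × 10⁻³¹ × 3.124 × 10⁻¹⁹) = 7.544 × 10⁻²⁵ kg·m/s.
λ = h/p = 6.626 × 10⁻³⁴ / 7.544 × 10⁻²⁵ = 8.78 × 10⁻¹⁰ m = 878 pm.

λ = 878 pm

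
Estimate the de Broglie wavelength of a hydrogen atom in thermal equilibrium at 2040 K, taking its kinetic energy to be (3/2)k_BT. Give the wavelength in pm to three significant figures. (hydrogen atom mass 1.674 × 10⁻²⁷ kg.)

λ = 55.7 pm

KE = (3/2)k_BT = 1.5 × 1.381 × 10⁻²³ × 2040 = 4.226 × 10⁻²⁰ J.
p = √(2mKE) = √(2 × 1.674 × 10⁻²⁷ × 4.226 × 10⁻²⁰) = 1.189 × 10⁻²³ kg·m/s.
λ = h/p = 5.57 × 10⁻¹¹ m = 55.7 pm.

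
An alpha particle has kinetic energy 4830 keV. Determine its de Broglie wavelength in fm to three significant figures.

KE = 4830 keV = 7.738 × 10⁻¹³ J.
p = √(2mKE) = √(2 × 6.645 × 10⁻²⁷ × 7.738 × 10⁻¹³) = 1.014 × 10⁻¹⁹ kg·m/s.
λ = h/p = 6.626 × 10⁻³⁴ / 1.014 × 10⁻¹⁹ = 6.53 × 10⁻¹⁵ m = 6.53 fm.

λ = 6.53 fm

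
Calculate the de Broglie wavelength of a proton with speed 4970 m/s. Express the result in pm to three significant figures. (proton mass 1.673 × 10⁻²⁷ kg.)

λ = 79.7 pm

p = mv = 1.673 × 10⁻²⁷ × 4970 = 8.315 × 10⁻²⁴ kg·m/s.
λ = h/p = 6.626 × 10⁻³⁴ / 8.315 × 10⁻²⁴ = 7.97 × 10⁻¹¹ m = 79.7 pm.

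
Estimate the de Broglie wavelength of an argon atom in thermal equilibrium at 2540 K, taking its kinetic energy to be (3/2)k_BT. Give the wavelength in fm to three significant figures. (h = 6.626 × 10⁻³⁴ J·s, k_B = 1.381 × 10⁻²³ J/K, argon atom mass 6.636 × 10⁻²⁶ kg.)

KE = (3/2)k_BT = 1.5 × 1.381 × 10⁻²³ × 2540 = 5.262 × 10⁻²⁰ J.
p = √(2mKE) = √(2 × 6.636 × 10⁻²⁶ × 5.262 × 10⁻²⁰) = 8.357 × 10⁻²³ kg·m/s.
λ = h/p = 7.93 × 10⁻¹² m = 7930 fm.

λ = 7930 fm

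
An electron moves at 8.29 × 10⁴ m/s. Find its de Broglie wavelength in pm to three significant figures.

λ = 8770 pm

p = mv = 9.109 × 10⁻³¹ × 8.29 × 10⁴ = 7.551 × 10⁻²⁶ kg·m/s.
λ = h/p = 6.626 × 10⁻³⁴ / 7.551 × 10⁻²⁶ = 8.77 × 10⁻⁹ m = 8770 pm.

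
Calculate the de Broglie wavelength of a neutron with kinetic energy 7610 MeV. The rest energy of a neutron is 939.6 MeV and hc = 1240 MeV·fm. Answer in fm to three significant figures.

λ = 0.146 fm

Total energy E = KE + m₀c² = 7610 + 939.6 = 8549.6 MeV.
(pc)² = E² − (m₀c²)² = (8549.6)² − (939.6)² = 7.221 × 10⁷ MeV², so pc = 8498 MeV.
λ = hc/(pc) = 1240 MeV·fm / 8498 MeV = 0.146 fm.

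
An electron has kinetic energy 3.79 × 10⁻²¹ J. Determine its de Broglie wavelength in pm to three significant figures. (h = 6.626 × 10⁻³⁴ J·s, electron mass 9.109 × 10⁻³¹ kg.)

p = √(2mKE) = √(2 × 9.109 × 10⁻³¹ × 3.790 × 10⁻²¹) = 8.309 × 10⁻²⁶ kg·m/s.
λ = h/p = 6.626 × 10⁻³⁴ / 8.309 × 10⁻²⁶ = 7.97 × 10⁻⁹ m = 7970 pm.

λ = 7970 pm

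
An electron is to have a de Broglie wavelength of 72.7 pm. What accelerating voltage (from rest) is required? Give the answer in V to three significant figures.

p = h/λ = 6.626 × 10⁻³⁴ / 7.270 × 10⁻¹¹ = 9.114 × 10⁻²⁴ kg·m/s.
KE = p²/(2m) = 4.560 × 10⁻¹⁷ J.
V = KE/e = 4.560 × 10⁻¹⁷ / (1.602 × 10⁻¹⁹) = 285 V.

V = 285 V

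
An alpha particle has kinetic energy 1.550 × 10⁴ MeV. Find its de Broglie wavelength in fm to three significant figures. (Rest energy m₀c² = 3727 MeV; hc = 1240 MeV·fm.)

λ = 0.0657 fm

Total energy E = KE + m₀c² = 1.550 × 10⁴ + 3727 = 19227 MeV.
(pc)² = E² − (m₀c²)² = (19227)² − (3727)² = 3.558 × 10⁸ MeV², so pc = 1.886 × 10⁴ MeV.
λ = hc/(pc) = 1240 MeV·fm / 1.886 × 10⁴ MeV = 0.0657 fm.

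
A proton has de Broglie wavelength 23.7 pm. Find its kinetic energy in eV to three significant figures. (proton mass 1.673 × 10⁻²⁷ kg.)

KE = 1.46 eV

p = h/λ = 6.626 × 10⁻³⁴ / 2.370 × 10⁻¹¹ = 2.796 × 10⁻²³ kg·m/s.
KE = p²/(2m) = (2.796 × 10⁻²³)² / (2 × 1.673 × 10⁻²⁷) = 2.336 × 10⁻¹⁹ J = 1.46 eV.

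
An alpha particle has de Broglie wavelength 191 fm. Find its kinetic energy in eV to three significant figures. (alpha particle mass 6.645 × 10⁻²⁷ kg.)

p = h/λ = 6.626 × 10⁻³⁴ / 1.910 × 10⁻¹³ = 3.469 × 10⁻²¹ kg·m/s.
KE = p²/(2m) = (3.469 × 10⁻²¹)² / (2 × 6.645 × 10⁻²⁷) = 9.055 × 10⁻¹⁶ J = 5650 eV.

KE = 5650 eV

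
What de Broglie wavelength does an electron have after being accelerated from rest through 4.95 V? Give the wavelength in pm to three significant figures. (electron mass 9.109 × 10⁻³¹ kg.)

KE = eV = 1.602 × 10⁻¹⁹ × 4.950 = 7.930 × 10⁻¹⁹ J.
p = √(2mKE) = √(2 × 9.109 × 10⁻³¹ × 7.930 × 10⁻¹⁹) = 1.202 × 10⁻²⁴ kg·m/s.
λ = h/p = 6.626 × 10⁻³⁴ / 1.202 × 10⁻²⁴ = 5.51 × 10⁻¹⁰ m = 551 pm.

λ = 551 pm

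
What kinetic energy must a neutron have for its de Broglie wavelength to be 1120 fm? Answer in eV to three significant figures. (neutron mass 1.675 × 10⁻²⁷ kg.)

KE = 652 eV

p = h/λ = 6.626 × 10⁻³⁴ / 1.120 × 10⁻¹² = 5.916 × 10⁻²² kg·m/s.
KE = p²/(2m) = (5.916 × 10⁻²²)² / (2 × 1.675 × 10⁻²⁷) = 1.045 × 10⁻¹⁶ J = 652 eV.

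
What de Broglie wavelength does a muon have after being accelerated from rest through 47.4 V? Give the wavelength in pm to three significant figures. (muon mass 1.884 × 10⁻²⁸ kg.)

λ = 12.4 pm

KE = eV = 1.602 × 10⁻¹⁹ × 47.40 = 7.593 × 10⁻¹⁸ J.
p = √(2mKE) = √(2 × 1.884 × 10⁻²⁸ × 7.593 × 10⁻¹⁸) = 5.349 × 10⁻²³ kg·m/s.
λ = h/p = 6.626 × 10⁻³⁴ / 5.349 × 10⁻²³ = 1.24 × 10⁻¹¹ m = 12.4 pm.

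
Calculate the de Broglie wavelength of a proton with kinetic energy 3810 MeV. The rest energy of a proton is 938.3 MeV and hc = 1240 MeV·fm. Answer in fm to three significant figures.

λ = 0.266 fm

Total energy E = KE + m₀c² = 3810 + 938.3 = 4748.3 MeV.
(pc)² = E² − (m₀c²)² = (4748.3)² − (938.3)² = 2.167 × 10⁷ MeV², so pc = 4655 MeV.
λ = hc/(pc) = 1240 MeV·fm / 4655 MeV = 0.266 fm.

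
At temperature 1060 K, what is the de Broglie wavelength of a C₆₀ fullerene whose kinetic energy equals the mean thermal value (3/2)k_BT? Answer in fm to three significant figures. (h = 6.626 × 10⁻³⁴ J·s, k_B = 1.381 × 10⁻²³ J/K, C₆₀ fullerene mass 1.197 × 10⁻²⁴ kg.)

λ = 2890 fm

KE = (3/2)k_BT = 1.5 × 1.381 × 10⁻²³ × 1060 = 2.196 × 10⁻²⁰ J.
p = √(2mKE) = √(2 × 1.197 × 10⁻²⁴ × 2.196 × 10⁻²⁰) = 2.293 × 10⁻²² kg·m/s.
λ = h/p = 2.89 × 10⁻¹² m = 2890 fm.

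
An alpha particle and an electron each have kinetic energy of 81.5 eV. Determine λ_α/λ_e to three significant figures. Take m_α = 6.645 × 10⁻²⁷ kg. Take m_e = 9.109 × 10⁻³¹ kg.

At fixed KE, p = √(2mKE) so λ = h/p ∝ 1/√m.
λ_α/λ_e = √(m_e/m_α) = √(9.109 × 10⁻³¹/6.645 × 10⁻²⁷) = √(1.371 × 10⁻⁴) = 0.0117.

λ_α/λ_e = 0.0117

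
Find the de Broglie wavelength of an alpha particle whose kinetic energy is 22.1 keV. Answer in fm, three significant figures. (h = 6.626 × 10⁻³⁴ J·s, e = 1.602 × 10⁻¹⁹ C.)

λ = 96.6 fm

KE = 22.1 keV = 3.540 × 10⁻¹⁵ J.
p = √(2mKE) = √(2 × 6.645 × 10⁻²⁷ × 3.540 × 10⁻¹⁵) = 6.859 × 10⁻²¹ kg·m/s.
λ = h/p = 6.626 × 10⁻³⁴ / 6.859 × 10⁻²¹ = 9.66 × 10⁻¹⁴ m = 96.6 fm.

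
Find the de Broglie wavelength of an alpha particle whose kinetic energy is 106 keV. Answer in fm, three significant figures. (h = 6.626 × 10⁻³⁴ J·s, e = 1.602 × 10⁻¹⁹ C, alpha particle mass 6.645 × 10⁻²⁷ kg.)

KE = 106 keV = 1.698 × 10⁻¹⁴ J.
p = √(2mKE) = √(2 × 6.645 × 10⁻²⁷ × 1.698 × 10⁻¹⁴) = 1.502 × 10⁻²⁰ kg·m/s.
λ = h/p = 6.626 × 10⁻³⁴ / 1.502 × 10⁻²⁰ = 4.41 × 10⁻¹⁴ m = 44.1 fm.

λ = 44.1 fm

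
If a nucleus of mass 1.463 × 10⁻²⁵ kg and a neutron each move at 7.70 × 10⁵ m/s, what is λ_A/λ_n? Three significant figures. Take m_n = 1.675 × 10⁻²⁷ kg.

λ_A/λ_n = 0.0114

At fixed v, p = mv so λ = h/(mv) ∝ 1/m.
λ_A/λ_n = m_n/m_A = 1.675 × 10⁻²⁷/1.463 × 10⁻²⁵ = 0.0114.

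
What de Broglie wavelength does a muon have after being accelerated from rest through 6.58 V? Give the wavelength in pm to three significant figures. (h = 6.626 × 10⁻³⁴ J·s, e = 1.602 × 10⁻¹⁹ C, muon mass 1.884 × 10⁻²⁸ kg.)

KE = eV = 1.602 × 10⁻¹⁹ × 6.580 = 1.054 × 10⁻¹⁸ J.
p = √(2mKE) = √(2 × 1.884 × 10⁻²⁸ × 1.054 × 10⁻¹⁸) = 1.993 × 10⁻²³ kg·m/s.
λ = h/p = 6.626 × 10⁻³⁴ / 1.993 × 10⁻²³ = 3.32 × 10⁻¹¹ m = 33.2 pm.

λ = 33.2 pm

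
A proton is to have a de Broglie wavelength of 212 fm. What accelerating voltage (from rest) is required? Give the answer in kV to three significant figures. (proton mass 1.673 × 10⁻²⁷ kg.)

p = h/λ = 6.626 × 10⁻³⁴ / 2.120 × 10⁻¹³ = 3.125 × 10⁻²¹ kg·m/s.
KE = p²/(2m) = 2.919 × 10⁻¹⁵ J.
V = KE/e = 2.919 × 10⁻¹⁵ / (1.602 × 10⁻¹⁹) = 18.2 kV.

V = 18.2 kV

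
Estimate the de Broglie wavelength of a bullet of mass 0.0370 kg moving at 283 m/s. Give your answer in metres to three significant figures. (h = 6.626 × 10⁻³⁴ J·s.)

λ = 6.33 × 10⁻³⁵ m

p = mv = 0.0370 × 283 = 1.047 × 10¹ kg·m/s.
λ = h/p = 6.626 × 10⁻³⁴ / 1.047 × 10¹ = 6.33 × 10⁻³⁵ m.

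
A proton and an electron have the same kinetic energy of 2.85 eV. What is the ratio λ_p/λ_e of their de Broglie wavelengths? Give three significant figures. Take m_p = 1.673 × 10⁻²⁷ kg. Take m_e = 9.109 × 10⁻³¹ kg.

λ_p/λ_e = 0.0233

At fixed KE, p = √(2mKE) so λ = h/p ∝ 1/√m.
λ_p/λ_e = √(m_e/m_p) = √(9.109 × 10⁻³¹/1.673 × 10⁻²⁷) = √(5.445 × 10⁻⁴) = 0.0233.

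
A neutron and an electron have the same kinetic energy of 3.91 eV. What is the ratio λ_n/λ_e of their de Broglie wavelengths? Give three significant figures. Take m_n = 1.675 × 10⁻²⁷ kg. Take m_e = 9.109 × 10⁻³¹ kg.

λ_n/λ_e = 0.0233

At fixed KE, p = √(2mKE) so λ = h/p ∝ 1/√m.
λ_n/λ_e = √(m_e/m_n) = √(9.109 × 10⁻³¹/1.675 × 10⁻²⁷) = √(5.438 × 10⁻⁴) = 0.0233.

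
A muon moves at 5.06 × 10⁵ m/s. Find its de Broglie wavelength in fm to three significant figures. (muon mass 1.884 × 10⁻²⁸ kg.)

p = mv = 1.884 × 10⁻²⁸ × 5.06 × 10⁵ = 9.533 × 10⁻²³ kg·m/s.
λ = h/p = 6.626 × 10⁻³⁴ / 9.533 × 10⁻²³ = 6.95 × 10⁻¹² m = 6950 fm.

λ = 6950 fm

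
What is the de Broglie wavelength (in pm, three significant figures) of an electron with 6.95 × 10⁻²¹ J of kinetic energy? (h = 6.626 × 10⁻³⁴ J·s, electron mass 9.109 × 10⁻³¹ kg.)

p = √(2mKE) = √(2 × 9.109 × 10⁻³¹ × 6.950 × 10⁻²¹) = 1.125 × 10⁻²⁵ kg·m/s.
λ = h/p = 6.626 × 10⁻³⁴ / 1.125 × 10⁻²⁵ = 5.89 × 10⁻⁹ m = 5890 pm.

λ = 5890 pm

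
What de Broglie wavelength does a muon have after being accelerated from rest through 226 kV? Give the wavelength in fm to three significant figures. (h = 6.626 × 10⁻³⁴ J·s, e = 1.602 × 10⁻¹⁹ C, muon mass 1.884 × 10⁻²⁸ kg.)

KE = eV = 1.602 × 10⁻¹⁹ × 2.260 × 10⁵ = 3.621 × 10⁻¹⁴ J.
p = √(2mKE) = √(2 × 1.884 × 10⁻²⁸ × 3.621 × 10⁻¹⁴) = 3.694 × 10⁻²¹ kg·m/s.
λ = h/p = 6.626 × 10⁻³⁴ / 3.694 × 10⁻²¹ = 1.79 × 10⁻¹³ m = 179 fm.

λ = 179 fm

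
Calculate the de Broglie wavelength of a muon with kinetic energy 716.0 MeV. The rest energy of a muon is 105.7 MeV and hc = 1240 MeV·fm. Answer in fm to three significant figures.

λ = 1.52 fm

Total energy E = KE + m₀c² = 716.0 + 105.7 = 821.7 MeV.
(pc)² = E² − (m₀c²)² = (821.7)² − (105.7)² = 6.640 × 10⁵ MeV², so pc = 814.9 MeV.
λ = hc/(pc) = 1240 MeV·fm / 814.9 MeV = 1.52 fm.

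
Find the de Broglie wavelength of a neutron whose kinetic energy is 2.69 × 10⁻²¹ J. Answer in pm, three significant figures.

λ = 221 pm

p = √(2mKE) = √(2 × 1.675 × 10⁻²⁷ × 2.690 × 10⁻²¹) = 3.002 × 10⁻²⁴ kg·m/s.
λ = h/p = 6.626 × 10⁻³⁴ / 3.002 × 10⁻²⁴ = 2.21 × 10⁻¹⁰ m = 221 pm.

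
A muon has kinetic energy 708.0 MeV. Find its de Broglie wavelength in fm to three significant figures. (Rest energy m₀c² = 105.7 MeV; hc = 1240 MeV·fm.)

Total energy E = KE + m₀c² = 708.0 + 105.7 = 813.7 MeV.
(pc)² = E² − (m₀c²)² = (813.7)² − (105.7)² = 6.509 × 10⁵ MeV², so pc = 806.8 MeV.
λ = hc/(pc) = 1240 MeV·fm / 806.8 MeV = 1.54 fm.

λ = 1.54 fm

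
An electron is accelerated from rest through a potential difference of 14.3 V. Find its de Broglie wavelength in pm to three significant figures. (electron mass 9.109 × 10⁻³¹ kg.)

λ = 324 pm

KE = eV = 1.602 × 10⁻¹⁹ × 14.30 = 2.291 × 10⁻¹⁸ J.
p = √(2mKE) = √(2 × 9.109 × 10⁻³¹ × 2.291 × 10⁻¹⁸) = 2.043 × 10⁻²⁴ kg·m/s.
λ = h/p = 6.626 × 10⁻³⁴ / 2.043 × 10⁻²⁴ = 3.24 × 10⁻¹⁰ m = 324 pm.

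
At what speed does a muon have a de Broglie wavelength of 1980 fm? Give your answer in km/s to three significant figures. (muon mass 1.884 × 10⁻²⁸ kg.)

v = 1780 km/s

p = h/λ = 6.626 × 10⁻³⁴ / 1.980 × 10⁻¹² = 3.346 × 10⁻²² kg·m/s.
v = p/m = 3.346 × 10⁻²² / 1.884 × 10⁻²⁸ = 1.78 × 10⁶ m/s = 1780 km/s.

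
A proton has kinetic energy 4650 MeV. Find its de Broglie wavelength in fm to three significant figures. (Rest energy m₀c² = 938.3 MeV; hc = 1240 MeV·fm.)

λ = 0.225 fm

Total energy E = KE + m₀c² = 4650 + 938.3 = 5588.3 MeV.
(pc)² = E² − (m₀c²)² = (5588.3)² − (938.3)² = 3.035 × 10⁷ MeV², so pc = 5509 MeV.
λ = hc/(pc) = 1240 MeV·fm / 5509 MeV = 0.225 fm.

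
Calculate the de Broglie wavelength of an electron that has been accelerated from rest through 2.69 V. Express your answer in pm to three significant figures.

KE = eV = 1.602 × 10⁻¹⁹ × 2.690 = 4.309 × 10⁻¹⁹ J.
p = √(2mKE) = √(2 × 9.109 × 10⁻³¹ × 4.309 × 10⁻¹⁹) = 8.860 × 10⁻²⁵ kg·m/s.
λ = h/p = 6.626 × 10⁻³⁴ / 8.860 × 10⁻²⁵ = 7.48 × 10⁻¹⁰ m = 748 pm.

λ = 748 pm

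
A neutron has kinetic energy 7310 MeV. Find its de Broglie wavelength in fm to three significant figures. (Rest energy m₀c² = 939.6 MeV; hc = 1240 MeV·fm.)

λ = 0.151 fm

Total energy E = KE + m₀c² = 7310 + 939.6 = 8249.6 MeV.
(pc)² = E² − (m₀c²)² = (8249.6)² − (939.6)² = 6.717 × 10⁷ MeV², so pc = 8196 MeV.
λ = hc/(pc) = 1240 MeV·fm / 8196 MeV = 0.151 fm.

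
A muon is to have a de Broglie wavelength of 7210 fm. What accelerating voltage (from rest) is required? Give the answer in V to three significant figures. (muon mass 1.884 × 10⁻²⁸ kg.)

V = 140 V

p = h/λ = 6.626 × 10⁻³⁴ / 7.210 × 10⁻¹² = 9.190 × 10⁻²³ kg·m/s.
KE = p²/(2m) = 2.241 × 10⁻¹⁷ J.
V = KE/e = 2.241 × 10⁻¹⁷ / (1.602 × 10⁻¹⁹) = 140 V.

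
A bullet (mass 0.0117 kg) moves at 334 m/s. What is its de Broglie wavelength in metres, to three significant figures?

p = mv = 0.0117 × 334 = 3.908 kg·m/s.
λ = h/p = 6.626 × 10⁻³⁴ / 3.908 = 1.70 × 10⁻³⁴ m.

λ = 1.70 × 10⁻³⁴ m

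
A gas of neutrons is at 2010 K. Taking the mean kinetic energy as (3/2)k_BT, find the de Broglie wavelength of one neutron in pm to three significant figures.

λ = 56.1 pm

KE = (3/2)k_BT = 1.5 × 1.381 × 10⁻²³ × 2010 = 4.164 × 10⁻²⁰ J.
p = √(2mKE) = √(2 × 1.675 × 10⁻²⁷ × 4.164 × 10⁻²⁰) = 1.181 × 10⁻²³ kg·m/s.
λ = h/p = 5.61 × 10⁻¹¹ m = 56.1 pm.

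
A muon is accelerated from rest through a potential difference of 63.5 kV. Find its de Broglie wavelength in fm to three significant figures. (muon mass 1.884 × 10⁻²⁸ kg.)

KE = eV = 1.602 × 10⁻¹⁹ × 6.350 × 10⁴ = 1.017 × 10⁻¹⁴ J.
p = √(2mKE) = √(2 × 1.884 × 10⁻²⁸ × 1.017 × 10⁻¹⁴) = 1.958 × 10⁻²¹ kg·m/s.
λ = h/p = 6.626 × 10⁻³⁴ / 1.958 × 10⁻²¹ = 3.38 × 10⁻¹³ m = 338 fm.

λ = 338 fm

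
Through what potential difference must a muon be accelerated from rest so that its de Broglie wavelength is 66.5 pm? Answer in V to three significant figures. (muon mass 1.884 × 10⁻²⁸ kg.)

V = 1.64 V

p = h/λ = 6.626 × 10⁻³⁴ / 6.650 × 10⁻¹¹ = 9.964 × 10⁻²⁴ kg·m/s.
KE = p²/(2m) = 2.635 × 10⁻¹⁹ J.
V = KE/e = 2.635 × 10⁻¹⁹ / (1.602 × 10⁻¹⁹) = 1.64 V.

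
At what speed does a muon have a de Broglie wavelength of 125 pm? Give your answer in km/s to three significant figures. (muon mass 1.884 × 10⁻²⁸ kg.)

p = h/λ = 6.626 × 10⁻³⁴ / 1.250 × 10⁻¹⁰ = 5.301 × 10⁻²⁴ kg·m/s.
v = p/m = 5.301 × 10⁻²⁴ / 1.884 × 10⁻²⁸ = 2.81 × 10⁴ m/s = 28.1 km/s.

v = 28.1 km/s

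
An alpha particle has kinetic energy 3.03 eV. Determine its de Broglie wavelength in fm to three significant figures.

KE = 3.03 eV = 4.854 × 10⁻¹⁹ J.
p = √(2mKE) = √(2 × 6.645 × 10⁻²⁷ × 4.854 × 10⁻¹⁹) = 8.032 × 10⁻²³ kg·m/s.
λ = h/p = 6.626 × 10⁻³⁴ / 8.032 × 10⁻²³ = 8.25 × 10⁻¹² m = 8250 fm.

λ = 8250 fm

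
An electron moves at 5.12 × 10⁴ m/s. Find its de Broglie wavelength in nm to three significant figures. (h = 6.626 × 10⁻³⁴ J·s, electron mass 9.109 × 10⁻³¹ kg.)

p = mv = 9.109 × 10⁻³¹ × 5.12 × 10⁴ = 4.664 × 10⁻²⁶ kg·m/s.
λ = h/p = 6.626 × 10⁻³⁴ / 4.664 × 10⁻²⁶ = 1.42 × 10⁻⁸ m = 14.2 nm.

λ = 14.2 nm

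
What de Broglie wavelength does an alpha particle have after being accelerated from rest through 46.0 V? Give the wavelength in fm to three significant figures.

KE = 2eV = 2 × 1.602 × 10⁻¹⁹ × 46.00 = 1.474 × 10⁻¹⁷ J.
p = √(2mKE) = √(2 × 6.645 × 10⁻²⁷ × 1.474 × 10⁻¹⁷) = 4.426 × 10⁻²² kg·m/s.
λ = h/p = 6.626 × 10⁻³⁴ / 4.426 × 10⁻²² = 1.50 × 10⁻¹² m = 1500 fm.

λ = 1500 fm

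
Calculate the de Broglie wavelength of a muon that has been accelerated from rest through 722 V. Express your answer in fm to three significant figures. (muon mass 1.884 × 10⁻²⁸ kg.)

λ = 3170 fm

KE = eV = 1.602 × 10⁻¹⁹ × 722.0 = 1.157 × 10⁻¹⁶ J.
p = √(2mKE) = √(2 × 1.884 × 10⁻²⁸ × 1.157 × 10⁻¹⁶) = 2.088 × 10⁻²² kg·m/s.
λ = h/p = 6.626 × 10⁻³⁴ / 2.088 × 10⁻²² = 3.17 × 10⁻¹² m = 3170 fm.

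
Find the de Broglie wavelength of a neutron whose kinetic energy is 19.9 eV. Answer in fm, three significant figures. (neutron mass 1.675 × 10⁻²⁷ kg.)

KE = 19.9 eV = 3.188 × 10⁻¹⁸ J.
p = √(2mKE) = √(2 × 1.675 × 10⁻²⁷ × 3.188 × 10⁻¹⁸) = 1.033 × 10⁻²² kg·m/s.
λ = h/p = 6.626 × 10⁻³⁴ / 1.033 × 10⁻²² = 6.41 × 10⁻¹² m = 6410 fm.

λ = 6410 fm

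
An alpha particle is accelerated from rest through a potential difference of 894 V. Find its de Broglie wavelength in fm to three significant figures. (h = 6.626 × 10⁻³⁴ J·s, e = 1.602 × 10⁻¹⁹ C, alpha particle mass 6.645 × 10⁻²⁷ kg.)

λ = 340 fm

KE = 2eV = 2 × 1.602 × 10⁻¹⁹ × 894.0 = 2.864 × 10⁻¹⁶ J.
p = √(2mKE) = √(2 × 6.645 × 10⁻²⁷ × 2.864 × 10⁻¹⁶) = 1.951 × 10⁻²¹ kg·m/s.
λ = h/p = 6.626 × 10⁻³⁴ / 1.951 × 10⁻²¹ = 3.40 × 10⁻¹³ m = 340 fm.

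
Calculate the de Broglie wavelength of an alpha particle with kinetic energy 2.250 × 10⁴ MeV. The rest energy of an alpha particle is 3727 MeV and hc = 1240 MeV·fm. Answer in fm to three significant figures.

Total energy E = KE + m₀c² = 2.250 × 10⁴ + 3727 = 26227 MeV.
(pc)² = E² − (m₀c²)² = (26227)² − (3727)² = 6.740 × 10⁸ MeV², so pc = 2.596 × 10⁴ MeV.
λ = hc/(pc) = 1240 MeV·fm / 2.596 × 10⁴ MeV = 0.0478 fm.

λ = 0.0478 fm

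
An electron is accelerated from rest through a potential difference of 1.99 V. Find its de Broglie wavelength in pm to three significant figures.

KE = eV = 1.602 × 10⁻¹⁹ × 1.990 = 3.188 × 10⁻¹⁹ J.
p = √(2mKE) = √(2 × 9.109 × 10⁻³¹ × 3.188 × 10⁻¹⁹) = 7.621 × 10⁻²⁵ kg·m/s.
λ = h/p = 6.626 × 10⁻³⁴ / 7.621 × 10⁻²⁵ = 8.69 × 10⁻¹⁰ m = 869 pm.

λ = 869 pm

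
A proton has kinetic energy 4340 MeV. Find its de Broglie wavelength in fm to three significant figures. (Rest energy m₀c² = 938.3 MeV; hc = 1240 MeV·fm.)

λ = 0.239 fm

Total energy E = KE + m₀c² = 4340 + 938.3 = 5278.3 MeV.
(pc)² = E² − (m₀c²)² = (5278.3)² − (938.3)² = 2.698 × 10⁷ MeV², so pc = 5194 MeV.
λ = hc/(pc) = 1240 MeV·fm / 5194 MeV = 0.239 fm.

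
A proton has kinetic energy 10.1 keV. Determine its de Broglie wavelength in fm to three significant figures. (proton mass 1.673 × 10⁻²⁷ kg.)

KE = 10.1 keV = 1.618 × 10⁻¹⁵ J.
p = √(2mKE) = √(2 × 1.673 × 10⁻²⁷ × 1.618 × 10⁻¹⁵) = 2.327 × 10⁻²¹ kg·m/s.
λ = h/p = 6.626 × 10⁻³⁴ / 2.327 × 10⁻²¹ = 2.85 × 10⁻¹³ m = 285 fm.

λ = 285 fm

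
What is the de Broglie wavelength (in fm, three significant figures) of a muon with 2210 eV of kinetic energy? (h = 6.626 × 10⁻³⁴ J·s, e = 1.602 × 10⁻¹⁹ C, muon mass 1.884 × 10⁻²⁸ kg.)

λ = 1810 fm

KE = 2210 eV = 3.540 × 10⁻¹⁶ J.
p = √(2mKE) = √(2 × 1.884 × 10⁻²⁸ × 3.540 × 10⁻¹⁶) = 3.652 × 10⁻²² kg·m/s.
λ = h/p = 6.626 × 10⁻³⁴ / 3.652 × 10⁻²² = 1.81 × 10⁻¹² m = 1810 fm.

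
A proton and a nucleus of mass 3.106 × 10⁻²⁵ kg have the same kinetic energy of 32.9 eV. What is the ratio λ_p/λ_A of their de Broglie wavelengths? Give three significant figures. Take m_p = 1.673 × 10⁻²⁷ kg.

At fixed KE, p = √(2mKE) so λ = h/p ∝ 1/√m.
λ_p/λ_A = √(m_A/m_p) = √(3.106 × 10⁻²⁵/1.673 × 10⁻²⁷) = √(185.7) = 13.6.

λ_p/λ_A = 13.6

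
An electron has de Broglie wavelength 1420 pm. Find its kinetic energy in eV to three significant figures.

KE = 0.746 eV

p = h/λ = 6.626 × 10⁻³⁴ / 1.420 × 10⁻⁹ = 4.666 × 10⁻²⁵ kg·m/s.
KE = p²/(2m) = (4.666 × 10⁻²⁵)² / (2 × 9.109 × 10⁻³¹) = 1.195 × 10⁻¹⁹ J = 0.746 eV.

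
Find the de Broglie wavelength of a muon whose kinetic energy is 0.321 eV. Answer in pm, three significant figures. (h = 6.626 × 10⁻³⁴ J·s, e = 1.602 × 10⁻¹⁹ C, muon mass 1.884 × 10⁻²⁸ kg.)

λ = 151 pm

KE = 0.321 eV = 5.142 × 10⁻²⁰ J.
p = √(2mKE) = √(2 × 1.884 × 10⁻²⁸ × 5.142 × 10⁻²⁰) = 4.402 × 10⁻²⁴ kg·m/s.
λ = h/p = 6.626 × 10⁻³⁴ / 4.402 × 10⁻²⁴ = 1.51 × 10⁻¹⁰ m = 151 pm.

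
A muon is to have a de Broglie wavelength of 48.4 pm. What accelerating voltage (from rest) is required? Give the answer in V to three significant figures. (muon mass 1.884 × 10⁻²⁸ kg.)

p = h/λ = 6.626 × 10⁻³⁴ / 4.840 × 10⁻¹¹ = 1.369 × 10⁻²³ kg·m/s.
KE = p²/(2m) = 4.974 × 10⁻¹⁹ J.
V = KE/e = 4.974 × 10⁻¹⁹ / (1.602 × 10⁻¹⁹) = 3.10 V.

V = 3.10 V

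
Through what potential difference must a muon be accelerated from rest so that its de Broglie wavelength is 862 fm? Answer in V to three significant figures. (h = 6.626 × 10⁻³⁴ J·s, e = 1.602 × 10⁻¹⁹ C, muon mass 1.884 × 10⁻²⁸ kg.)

V = 9790 V

p = h/λ = 6.626 × 10⁻³⁴ / 8.620 × 10⁻¹³ = 7.687 × 10⁻²² kg·m/s.
KE = p²/(2m) = 1.568 × 10⁻¹⁵ J.
V = KE/e = 1.568 × 10⁻¹⁵ / (1.602 × 10⁻¹⁹) = 9790 V.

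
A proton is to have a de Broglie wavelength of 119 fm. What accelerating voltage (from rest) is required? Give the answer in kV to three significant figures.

V = 57.8 kV

p = h/λ = 6.626 × 10⁻³⁴ / 1.190 × 10⁻¹³ = 5.568 × 10⁻²¹ kg·m/s.
KE = p²/(2m) = 9.266 × 10⁻¹⁵ J.
V = KE/e = 9.266 × 10⁻¹⁵ / (1.602 × 10⁻¹⁹) = 57.8 kV.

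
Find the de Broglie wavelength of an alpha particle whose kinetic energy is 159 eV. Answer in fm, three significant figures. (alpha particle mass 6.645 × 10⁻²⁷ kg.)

KE = 159 eV = 2.547 × 10⁻¹⁷ J.
p = √(2mKE) = √(2 × 6.645 × 10⁻²⁷ × 2.547 × 10⁻¹⁷) = 5.818 × 10⁻²² kg·m/s.
λ = h/p = 6.626 × 10⁻³⁴ / 5.818 × 10⁻²² = 1.14 × 10⁻¹² m = 1140 fm.

λ = 1140 fm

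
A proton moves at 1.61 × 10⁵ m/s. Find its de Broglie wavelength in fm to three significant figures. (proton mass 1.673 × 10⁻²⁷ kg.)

λ = 2460 fm

p = mv = 1.673 × 10⁻²⁷ × 1.61 × 10⁵ = 2.694 × 10⁻²² kg·m/s.
λ = h/p = 6.626 × 10⁻³⁴ / 2.694 × 10⁻²² = 2.46 × 10⁻¹² m = 2460 fm.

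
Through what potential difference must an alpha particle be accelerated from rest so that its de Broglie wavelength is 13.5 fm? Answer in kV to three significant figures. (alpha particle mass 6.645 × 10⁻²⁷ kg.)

V = 566 kV

p = h/λ = 6.626 × 10⁻³⁴ / 1.350 × 10⁻¹⁴ = 4.908 × 10⁻²⁰ kg·m/s.
KE = p²/(2m) = 1.813 × 10⁻¹³ J.
V = KE/2e = 1.813 × 10⁻¹³ / (2 × 1.602 × 10⁻¹⁹) = 566 kV.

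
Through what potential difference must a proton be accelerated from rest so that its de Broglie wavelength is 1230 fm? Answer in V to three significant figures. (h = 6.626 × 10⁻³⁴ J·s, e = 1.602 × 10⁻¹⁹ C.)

p = h/λ = 6.626 × 10⁻³⁴ / 1.230 × 10⁻¹² = 5.387 × 10⁻²² kg·m/s.
KE = p²/(2m) = 8.673 × 10⁻¹⁷ J.
V = KE/e = 8.673 × 10⁻¹⁷ / (1.602 × 10⁻¹⁹) = 541 V.

V = 541 V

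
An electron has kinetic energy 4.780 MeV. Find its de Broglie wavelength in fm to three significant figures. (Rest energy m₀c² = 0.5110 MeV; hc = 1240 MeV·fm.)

Total energy E = KE + m₀c² = 4.780 + 0.5110 = 5.2910 MeV.
(pc)² = E² − (m₀c²)² = (5.2910)² − (0.5110)² = 27.73 MeV², so pc = 5.266 MeV.
λ = hc/(pc) = 1240 MeV·fm / 5.266 MeV = 235 fm.

λ = 235 fm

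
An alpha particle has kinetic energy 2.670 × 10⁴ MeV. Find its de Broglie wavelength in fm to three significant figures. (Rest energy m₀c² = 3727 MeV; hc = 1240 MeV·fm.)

λ = 0.0411 fm

Total energy E = KE + m₀c² = 2.670 × 10⁴ + 3727 = 30427 MeV.
(pc)² = E² − (m₀c²)² = (30427)² − (3727)² = 9.119 × 10⁸ MeV², so pc = 3.020 × 10⁴ MeV.
λ = hc/(pc) = 1240 MeV·fm / 3.020 × 10⁴ MeV = 0.0411 fm.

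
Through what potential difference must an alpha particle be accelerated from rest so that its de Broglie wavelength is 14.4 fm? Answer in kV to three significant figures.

V = 497 kV

p = h/λ = 6.626 × 10⁻³⁴ / 1.440 × 10⁻¹⁴ = 4.601 × 10⁻²⁰ kg·m/s.
KE = p²/(2m) = 1.593 × 10⁻¹³ J.
V = KE/2e = 1.593 × 10⁻¹³ / (2 × 1.602 × 10⁻¹⁹) = 497 kV.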